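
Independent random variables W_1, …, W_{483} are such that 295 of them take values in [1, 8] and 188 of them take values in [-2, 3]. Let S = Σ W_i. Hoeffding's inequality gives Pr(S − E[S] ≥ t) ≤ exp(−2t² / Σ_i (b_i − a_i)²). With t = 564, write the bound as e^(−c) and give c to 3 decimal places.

Σ(b_i − a_i)² = 295·7² + 188·5² = 19155.
c = 2t² / 19155 = 2·564² / 19155 = 33.2128.

33.213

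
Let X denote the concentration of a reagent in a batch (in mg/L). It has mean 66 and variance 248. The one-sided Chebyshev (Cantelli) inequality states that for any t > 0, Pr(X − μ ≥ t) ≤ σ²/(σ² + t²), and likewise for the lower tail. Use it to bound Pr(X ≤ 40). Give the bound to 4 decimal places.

0.2684

Here σ² = 248 and t = 26, so σ² + t² = 924.
Cantelli's bound: 248/924 = 0.2684.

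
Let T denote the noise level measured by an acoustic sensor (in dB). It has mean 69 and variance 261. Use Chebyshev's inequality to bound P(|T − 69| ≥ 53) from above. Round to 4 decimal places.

Chebyshev: P(|T − μ| ≥ t) ≤ Var(T)/t².
Bound = 261 / 2809 = 0.0929.

0.0929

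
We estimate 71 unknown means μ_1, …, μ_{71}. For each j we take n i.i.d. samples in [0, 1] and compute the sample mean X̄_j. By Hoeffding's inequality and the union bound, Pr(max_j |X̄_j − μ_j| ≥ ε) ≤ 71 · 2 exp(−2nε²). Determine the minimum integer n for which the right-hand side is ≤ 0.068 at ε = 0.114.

295

Need 2·71·exp(−2nε²) ≤ 0.068, i.e. exp(−2nε²) ≤ 0.068/142.
So 2nε² ≥ ln(142/0.068) = 7.644075.
Hence n ≥ 7.644075/(2·0.114²) = 294.093.
The smallest integer n is 295.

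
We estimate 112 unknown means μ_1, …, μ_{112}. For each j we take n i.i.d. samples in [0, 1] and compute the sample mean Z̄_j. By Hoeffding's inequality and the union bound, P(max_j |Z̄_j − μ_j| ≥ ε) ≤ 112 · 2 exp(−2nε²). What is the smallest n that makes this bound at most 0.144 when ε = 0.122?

247

Need 2·112·exp(−2nε²) ≤ 0.144, i.e. exp(−2nε²) ≤ 0.144/224.
So 2nε² ≥ ln(224/0.144) = 7.349588.
Hence n ≥ 7.349588/(2·0.122²) = 246.896.
The smallest integer n is 247.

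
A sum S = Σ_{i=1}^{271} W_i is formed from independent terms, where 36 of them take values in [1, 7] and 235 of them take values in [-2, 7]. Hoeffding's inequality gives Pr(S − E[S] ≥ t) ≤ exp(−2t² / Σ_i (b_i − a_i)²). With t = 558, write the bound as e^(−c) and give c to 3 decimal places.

Σ(b_i − a_i)² = 36·6² + 235·9² = 20331.
c = 2t² / 20331 = 2·558² / 20331 = 30.6295.

30.629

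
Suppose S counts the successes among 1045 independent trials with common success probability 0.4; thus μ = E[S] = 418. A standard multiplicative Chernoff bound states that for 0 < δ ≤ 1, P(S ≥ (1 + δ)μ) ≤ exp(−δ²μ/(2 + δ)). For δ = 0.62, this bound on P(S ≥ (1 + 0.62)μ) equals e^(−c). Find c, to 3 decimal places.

61.328

c = δ²μ/(2 + δ) = 0.62²·418/(2 + 0.62) = 61.3279.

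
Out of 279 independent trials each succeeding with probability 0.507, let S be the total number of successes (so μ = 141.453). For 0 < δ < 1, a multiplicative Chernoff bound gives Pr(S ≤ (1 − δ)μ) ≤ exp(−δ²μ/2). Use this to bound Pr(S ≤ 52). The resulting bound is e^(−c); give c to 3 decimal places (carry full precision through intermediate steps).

Write 52 = (1 − δ)μ, so δ = 1 − 52/141.453 = 0.6323867…
Then the exponent is δ²μ/2 = (μ − 52)²/(2μ) = 28.284445.

28.284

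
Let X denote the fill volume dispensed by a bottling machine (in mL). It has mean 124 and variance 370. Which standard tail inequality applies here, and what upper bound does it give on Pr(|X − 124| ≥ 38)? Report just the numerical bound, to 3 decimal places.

0.256

Mean and variance are known, so Chebyshev's inequality applies.
Chebyshev: Pr(|X − μ| ≥ t) ≤ Var(X)/t².
Bound = 370 / 1444 = 0.2562.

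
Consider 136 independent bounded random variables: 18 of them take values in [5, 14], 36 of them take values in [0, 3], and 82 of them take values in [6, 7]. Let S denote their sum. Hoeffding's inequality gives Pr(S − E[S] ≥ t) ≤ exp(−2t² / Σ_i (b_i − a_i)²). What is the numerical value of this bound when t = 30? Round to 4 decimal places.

Σ(b_i − a_i)² = 18·9² + 36·3² + 82·1² = 1864.
Exponent = 2·30² / 1864 = 0.96567.
Bound = exp(−0.96567) = 0.38073.

0.3807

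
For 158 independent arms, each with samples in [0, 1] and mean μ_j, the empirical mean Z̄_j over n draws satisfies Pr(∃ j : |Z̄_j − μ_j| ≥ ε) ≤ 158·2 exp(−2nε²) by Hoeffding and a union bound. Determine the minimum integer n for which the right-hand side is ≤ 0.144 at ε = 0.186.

Need 2·158·exp(−2nε²) ≤ 0.144, i.e. exp(−2nε²) ≤ 0.144/316.
So 2nε² ≥ ln(316/0.144) = 7.693684.
Hence n ≥ 7.693684/(2·0.186²) = 111.193.
The smallest integer n is 112.

112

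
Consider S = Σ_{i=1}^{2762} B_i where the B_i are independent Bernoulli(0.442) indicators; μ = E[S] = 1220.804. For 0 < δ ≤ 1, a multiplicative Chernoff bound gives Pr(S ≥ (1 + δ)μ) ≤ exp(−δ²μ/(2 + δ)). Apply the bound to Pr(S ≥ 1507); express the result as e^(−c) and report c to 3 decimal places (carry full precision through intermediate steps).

Write 1507 = (1 + δ)μ, so δ = 1507/1220.804 − 1 = 0.2344324…
Then the exponent is δ²μ/(2 + δ) = (1507 − μ)² / (μ·(2 + δ)) = 30.027139.

30.027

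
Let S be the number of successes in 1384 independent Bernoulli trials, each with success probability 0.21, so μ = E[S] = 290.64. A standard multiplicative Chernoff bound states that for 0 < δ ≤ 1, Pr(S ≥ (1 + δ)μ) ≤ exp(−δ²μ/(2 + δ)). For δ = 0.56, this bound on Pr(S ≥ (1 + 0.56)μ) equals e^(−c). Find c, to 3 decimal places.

c = δ²μ/(2 + δ) = 0.56²·290.64/(2 + 0.56) = 35.6034.

35.603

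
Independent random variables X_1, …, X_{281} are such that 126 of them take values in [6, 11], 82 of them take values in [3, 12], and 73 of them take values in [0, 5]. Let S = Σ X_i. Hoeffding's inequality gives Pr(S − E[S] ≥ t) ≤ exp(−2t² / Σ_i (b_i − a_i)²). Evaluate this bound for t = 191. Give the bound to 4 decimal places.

Σ(b_i − a_i)² = 126·5² + 82·9² + 73·5² = 11617.
Exponent = 2·191² / 11617 = 6.28062.
Bound = exp(−6.28062) = 0.00187.

0.0019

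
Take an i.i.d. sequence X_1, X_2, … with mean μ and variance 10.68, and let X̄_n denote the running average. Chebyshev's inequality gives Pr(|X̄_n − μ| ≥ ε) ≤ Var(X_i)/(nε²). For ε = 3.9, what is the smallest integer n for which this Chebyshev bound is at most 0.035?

21

Require 10.68/(n·3.9²) ≤ 0.035, i.e. n ≥ 10.68/(0.035·3.9²) = 20.062.
The smallest integer n is 21.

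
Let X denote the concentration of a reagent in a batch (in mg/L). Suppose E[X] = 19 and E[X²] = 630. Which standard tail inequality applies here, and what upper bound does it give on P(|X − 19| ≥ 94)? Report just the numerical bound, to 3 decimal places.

The first two moments determine the variance, so Chebyshev's inequality is the sharpest standard bound available.
Var(X) = E[X²] − (E[X])² = 630 − 361 = 269.
Chebyshev's inequality: P(|X − μ| ≥ t) ≤ Var(X)/t² = 269/8836 = 0.0304.

0.030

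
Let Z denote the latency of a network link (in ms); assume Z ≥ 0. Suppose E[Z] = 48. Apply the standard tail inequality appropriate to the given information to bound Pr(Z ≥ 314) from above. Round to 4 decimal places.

0.1529

Only the mean of a non-negative variable is known, so Markov's inequality is the applicable tail bound.
Markov's inequality: for a non-negative random variable, Pr(Z ≥ a) ≤ E[Z]/a.
Here E[Z] = 48 and a = 314, so the bound is 48/314 = 0.1529.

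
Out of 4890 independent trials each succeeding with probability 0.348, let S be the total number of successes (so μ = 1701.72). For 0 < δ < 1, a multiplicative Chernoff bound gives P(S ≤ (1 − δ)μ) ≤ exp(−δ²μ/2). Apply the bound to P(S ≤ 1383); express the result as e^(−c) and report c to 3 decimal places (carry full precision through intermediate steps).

29.847

Write 1383 = (1 − δ)μ, so δ = 1 − 1383/1701.72 = 0.1872929…
Then the exponent is δ²μ/2 = (μ − 1383)²/(2μ) = 29.846990.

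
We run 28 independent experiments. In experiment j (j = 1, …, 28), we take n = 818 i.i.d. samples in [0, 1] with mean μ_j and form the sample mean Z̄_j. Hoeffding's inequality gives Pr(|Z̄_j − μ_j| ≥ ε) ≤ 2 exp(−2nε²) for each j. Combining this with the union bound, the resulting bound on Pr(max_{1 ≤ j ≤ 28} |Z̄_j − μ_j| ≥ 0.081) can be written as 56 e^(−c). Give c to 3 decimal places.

10.734

Union bound over the 28 events: Pr(max_{1 ≤ j ≤ 28} |Z̄_j − μ_j| ≥ 0.081) ≤ 28·2·exp(−2nε²) = 56 exp(−2·818·0.081²).
So c = 2·818·0.081² = 10.7338.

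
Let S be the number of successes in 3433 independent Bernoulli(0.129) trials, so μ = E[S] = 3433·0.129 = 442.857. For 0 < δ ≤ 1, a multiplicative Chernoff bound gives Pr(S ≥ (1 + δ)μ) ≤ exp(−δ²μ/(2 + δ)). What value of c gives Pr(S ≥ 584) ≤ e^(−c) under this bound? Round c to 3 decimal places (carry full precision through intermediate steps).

Write 584 = (1 + δ)μ, so δ = 584/442.857 − 1 = 0.3187101…
Then the exponent is δ²μ/(2 + δ) = (584 − μ)² / (μ·(2 + δ)) = 19.400312.

19.400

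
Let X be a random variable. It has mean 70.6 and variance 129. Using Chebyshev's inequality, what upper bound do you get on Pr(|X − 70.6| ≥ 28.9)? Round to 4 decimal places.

0.1545

Chebyshev: Pr(|X − μ| ≥ t) ≤ Var(X)/t².
Bound = 129 / 835.21 = 0.1545.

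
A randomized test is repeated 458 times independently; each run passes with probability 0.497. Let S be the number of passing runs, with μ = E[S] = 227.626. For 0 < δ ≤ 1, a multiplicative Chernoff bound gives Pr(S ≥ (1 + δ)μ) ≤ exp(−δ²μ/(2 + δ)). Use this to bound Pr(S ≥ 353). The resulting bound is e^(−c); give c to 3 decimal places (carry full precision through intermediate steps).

Write 353 = (1 + δ)μ, so δ = 353/227.626 − 1 = 0.5507895…
Then the exponent is δ²μ/(2 + δ) = (353 − μ)² / (μ·(2 + δ)) = 27.071884.

27.072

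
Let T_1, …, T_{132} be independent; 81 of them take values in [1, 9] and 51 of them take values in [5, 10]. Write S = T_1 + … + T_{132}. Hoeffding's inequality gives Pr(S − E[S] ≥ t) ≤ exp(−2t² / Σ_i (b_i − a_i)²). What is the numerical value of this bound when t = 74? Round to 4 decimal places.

0.1835

Σ(b_i − a_i)² = 81·8² + 51·5² = 6459.
Exponent = 2·74² / 6459 = 1.69562.
Bound = exp(−1.69562) = 0.18349.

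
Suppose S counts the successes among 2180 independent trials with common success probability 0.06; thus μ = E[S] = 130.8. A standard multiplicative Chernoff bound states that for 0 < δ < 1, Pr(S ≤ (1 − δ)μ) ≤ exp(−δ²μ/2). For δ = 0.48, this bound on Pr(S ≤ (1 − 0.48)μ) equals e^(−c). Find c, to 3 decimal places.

15.068

c = δ²μ/2 = 0.48²·130.8/2 = 15.0682.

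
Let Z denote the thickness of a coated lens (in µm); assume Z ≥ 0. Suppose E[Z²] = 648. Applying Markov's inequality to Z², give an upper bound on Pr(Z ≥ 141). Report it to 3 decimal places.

0.033

Since Z ≥ 0, the event {Z ≥ 141} is the same as {Z² ≥ 19881}.
Markov's inequality applied to Z² gives Pr(Z² ≥ 19881) ≤ E[Z²]/19881 = 648/19881 = 0.0326.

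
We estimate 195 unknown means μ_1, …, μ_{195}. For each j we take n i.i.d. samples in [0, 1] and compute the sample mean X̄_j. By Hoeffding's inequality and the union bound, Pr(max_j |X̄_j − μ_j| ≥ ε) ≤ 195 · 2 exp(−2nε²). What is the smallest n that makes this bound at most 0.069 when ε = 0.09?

534

Need 2·195·exp(−2nε²) ≤ 0.069, i.e. exp(−2nε²) ≤ 0.069/390.
So 2nε² ≥ ln(390/0.069) = 8.639796.
Hence n ≥ 8.639796/(2·0.09²) = 533.321.
The smallest integer n is 534.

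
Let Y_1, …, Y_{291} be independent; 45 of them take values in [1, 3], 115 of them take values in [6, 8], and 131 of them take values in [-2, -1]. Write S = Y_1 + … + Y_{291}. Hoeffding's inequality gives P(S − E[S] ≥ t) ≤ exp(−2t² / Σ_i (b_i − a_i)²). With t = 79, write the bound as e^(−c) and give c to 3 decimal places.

16.189

Σ(b_i − a_i)² = 45·2² + 115·2² + 131·1² = 771.
c = 2t² / 771 = 2·79² / 771 = 16.1894.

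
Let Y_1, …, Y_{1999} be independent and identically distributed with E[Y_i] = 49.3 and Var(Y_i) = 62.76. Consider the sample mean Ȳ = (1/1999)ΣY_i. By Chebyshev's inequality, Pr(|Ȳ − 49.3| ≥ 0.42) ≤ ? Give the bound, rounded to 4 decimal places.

Var(Ȳ) = Var(Y_i)/n = 62.76/1999 = 0.031396.
Chebyshev: Pr(|Ȳ − 49.3| ≥ 0.42) ≤ Var(Ȳ)/(0.42)² = 62.76/(1999·0.42²) = 0.1780.

0.1780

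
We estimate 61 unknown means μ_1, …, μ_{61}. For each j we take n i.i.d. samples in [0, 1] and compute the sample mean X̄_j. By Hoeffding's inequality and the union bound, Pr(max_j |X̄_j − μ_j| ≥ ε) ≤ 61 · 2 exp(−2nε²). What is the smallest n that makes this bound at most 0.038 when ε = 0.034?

3493

Need 2·61·exp(−2nε²) ≤ 0.038, i.e. exp(−2nε²) ≤ 0.038/122.
So 2nε² ≥ ln(122/0.038) = 8.074190.
Hence n ≥ 8.074190/(2·0.034²) = 3492.297.
The smallest integer n is 3493.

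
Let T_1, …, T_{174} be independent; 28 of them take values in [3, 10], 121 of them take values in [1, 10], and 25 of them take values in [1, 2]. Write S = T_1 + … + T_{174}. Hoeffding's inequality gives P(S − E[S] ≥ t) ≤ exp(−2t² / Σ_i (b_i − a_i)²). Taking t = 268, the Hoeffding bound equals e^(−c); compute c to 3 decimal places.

Σ(b_i − a_i)² = 28·7² + 121·9² + 25·1² = 11198.
c = 2t² / 11198 = 2·268² / 11198 = 12.8280.

12.828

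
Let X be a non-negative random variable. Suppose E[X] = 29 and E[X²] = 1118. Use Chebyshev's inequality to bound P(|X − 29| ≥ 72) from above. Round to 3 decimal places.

Var(X) = E[X²] − (E[X])² = 1118 − 841 = 277.
Chebyshev's inequality: P(|X − μ| ≥ t) ≤ Var(X)/t² = 277/5184 = 0.0534.

0.053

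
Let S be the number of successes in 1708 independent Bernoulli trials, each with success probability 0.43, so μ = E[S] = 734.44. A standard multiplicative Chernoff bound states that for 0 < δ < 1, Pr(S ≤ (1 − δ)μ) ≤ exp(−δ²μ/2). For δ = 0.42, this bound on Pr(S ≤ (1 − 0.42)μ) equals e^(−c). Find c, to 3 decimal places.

64.778

c = δ²μ/2 = 0.42²·734.44/2 = 64.7776.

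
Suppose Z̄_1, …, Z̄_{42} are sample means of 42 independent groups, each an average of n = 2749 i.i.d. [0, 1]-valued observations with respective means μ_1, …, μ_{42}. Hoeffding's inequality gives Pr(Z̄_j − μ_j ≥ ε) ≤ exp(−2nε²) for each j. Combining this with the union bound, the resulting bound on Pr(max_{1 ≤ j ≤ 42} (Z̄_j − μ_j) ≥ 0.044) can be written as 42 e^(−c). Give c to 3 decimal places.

10.644

Union bound over the 42 events: Pr(max_{1 ≤ j ≤ 42} (Z̄_j − μ_j) ≥ 0.044) ≤ 42·exp(−2nε²) = 42 exp(−2·2749·0.044²).
So c = 2·2749·0.044² = 10.6441.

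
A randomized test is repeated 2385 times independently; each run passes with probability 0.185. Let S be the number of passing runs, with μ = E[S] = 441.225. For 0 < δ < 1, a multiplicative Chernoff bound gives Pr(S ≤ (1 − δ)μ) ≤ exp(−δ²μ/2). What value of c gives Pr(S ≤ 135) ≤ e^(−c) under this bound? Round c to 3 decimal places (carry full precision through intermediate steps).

Write 135 = (1 − δ)μ, so δ = 1 − 135/441.225 = 0.6940337…
Then the exponent is δ²μ/2 = (μ − 135)²/(2μ) = 106.265228.

106.265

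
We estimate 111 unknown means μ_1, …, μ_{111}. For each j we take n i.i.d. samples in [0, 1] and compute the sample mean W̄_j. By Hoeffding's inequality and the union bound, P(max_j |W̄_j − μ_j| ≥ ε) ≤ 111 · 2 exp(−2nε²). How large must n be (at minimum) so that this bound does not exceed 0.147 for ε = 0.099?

374

Need 2·111·exp(−2nε²) ≤ 0.147, i.e. exp(−2nε²) ≤ 0.147/222.
So 2nε² ≥ ln(222/0.147) = 7.320000.
Hence n ≥ 7.320000/(2·0.099²) = 373.431.
The smallest integer n is 374.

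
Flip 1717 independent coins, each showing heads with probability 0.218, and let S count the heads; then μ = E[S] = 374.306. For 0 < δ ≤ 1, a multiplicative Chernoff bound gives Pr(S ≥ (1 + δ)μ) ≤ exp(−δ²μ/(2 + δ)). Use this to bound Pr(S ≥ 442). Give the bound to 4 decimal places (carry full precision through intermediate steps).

0.0036

Write 442 = (1 + δ)μ, so δ = 442/374.306 − 1 = 0.180852…
Then the exponent is δ²μ/(2 + δ) = (442 − μ)² / (μ·(2 + δ)) = 5.613676.
Bound = exp(−5.613676) = 0.00365.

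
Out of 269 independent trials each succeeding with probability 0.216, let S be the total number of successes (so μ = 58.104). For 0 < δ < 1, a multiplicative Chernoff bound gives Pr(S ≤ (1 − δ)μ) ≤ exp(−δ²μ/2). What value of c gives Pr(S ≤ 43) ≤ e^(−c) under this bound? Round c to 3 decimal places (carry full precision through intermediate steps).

1.963

Write 43 = (1 − δ)μ, so δ = 1 − 43/58.104 = 0.2599477…
Then the exponent is δ²μ/2 = (μ − 43)²/(2μ) = 1.963125.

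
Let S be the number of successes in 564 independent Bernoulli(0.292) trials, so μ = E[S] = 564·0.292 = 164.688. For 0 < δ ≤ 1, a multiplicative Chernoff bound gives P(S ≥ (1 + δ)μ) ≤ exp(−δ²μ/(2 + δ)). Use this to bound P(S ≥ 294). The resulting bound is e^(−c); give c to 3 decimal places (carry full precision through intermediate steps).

Write 294 = (1 + δ)μ, so δ = 294/164.688 − 1 = 0.7851938…
Then the exponent is δ²μ/(2 + δ) = (294 − μ)² / (μ·(2 + δ)) = 36.455267.

36.455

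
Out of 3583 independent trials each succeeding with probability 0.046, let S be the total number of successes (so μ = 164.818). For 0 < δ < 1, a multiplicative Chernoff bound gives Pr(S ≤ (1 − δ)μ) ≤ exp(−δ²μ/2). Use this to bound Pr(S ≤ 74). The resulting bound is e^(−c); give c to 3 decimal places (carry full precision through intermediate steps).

25.021

Write 74 = (1 − δ)μ, so δ = 1 − 74/164.818 = 0.5510199…
Then the exponent is δ²μ/2 = (μ − 74)²/(2μ) = 25.021263.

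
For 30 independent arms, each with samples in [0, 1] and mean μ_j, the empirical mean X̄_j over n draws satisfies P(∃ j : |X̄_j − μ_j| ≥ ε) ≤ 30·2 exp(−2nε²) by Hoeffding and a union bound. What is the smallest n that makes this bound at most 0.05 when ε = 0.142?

Need 2·30·exp(−2nε²) ≤ 0.05, i.e. exp(−2nε²) ≤ 0.05/60.
So 2nε² ≥ ln(60/0.05) = 7.090077.
Hence n ≥ 7.090077/(2·0.142²) = 175.810.
The smallest integer n is 176.

176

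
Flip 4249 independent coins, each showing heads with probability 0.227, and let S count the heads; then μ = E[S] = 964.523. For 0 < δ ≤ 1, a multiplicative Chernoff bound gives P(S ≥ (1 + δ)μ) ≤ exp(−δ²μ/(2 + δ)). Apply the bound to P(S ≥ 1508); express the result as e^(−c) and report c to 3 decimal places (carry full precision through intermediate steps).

119.460

Write 1508 = (1 + δ)μ, so δ = 1508/964.523 − 1 = 0.5634671…
Then the exponent is δ²μ/(2 + δ) = (1508 − μ)² / (μ·(2 + δ)) = 119.459859.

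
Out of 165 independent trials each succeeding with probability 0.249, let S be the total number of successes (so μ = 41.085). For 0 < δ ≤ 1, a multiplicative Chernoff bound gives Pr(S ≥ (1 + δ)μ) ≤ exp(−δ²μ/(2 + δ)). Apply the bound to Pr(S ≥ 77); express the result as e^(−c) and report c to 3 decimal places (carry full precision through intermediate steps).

Write 77 = (1 + δ)μ, so δ = 77/41.085 − 1 = 0.8741633…
Then the exponent is δ²μ/(2 + δ) = (77 − μ)² / (μ·(2 + δ)) = 10.923379.

10.923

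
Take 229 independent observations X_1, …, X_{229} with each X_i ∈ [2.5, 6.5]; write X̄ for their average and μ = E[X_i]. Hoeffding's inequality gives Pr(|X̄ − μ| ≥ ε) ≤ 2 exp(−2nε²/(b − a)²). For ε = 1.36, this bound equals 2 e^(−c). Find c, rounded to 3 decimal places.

c = 2nε²/(b − a)² = 2·229·1.36² / 4² = 52.9448.

52.945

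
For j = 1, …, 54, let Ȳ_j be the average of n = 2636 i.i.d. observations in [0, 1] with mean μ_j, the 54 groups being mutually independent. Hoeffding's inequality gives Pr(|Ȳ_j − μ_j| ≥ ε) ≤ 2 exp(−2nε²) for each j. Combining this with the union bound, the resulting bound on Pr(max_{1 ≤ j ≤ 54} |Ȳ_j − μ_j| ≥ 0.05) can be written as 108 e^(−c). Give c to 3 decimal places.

Union bound over the 54 events: Pr(max_{1 ≤ j ≤ 54} |Ȳ_j − μ_j| ≥ 0.05) ≤ 54·2·exp(−2nε²) = 108 exp(−2·2636·0.05²).
So c = 2·2636·0.05² = 13.1800.

13.180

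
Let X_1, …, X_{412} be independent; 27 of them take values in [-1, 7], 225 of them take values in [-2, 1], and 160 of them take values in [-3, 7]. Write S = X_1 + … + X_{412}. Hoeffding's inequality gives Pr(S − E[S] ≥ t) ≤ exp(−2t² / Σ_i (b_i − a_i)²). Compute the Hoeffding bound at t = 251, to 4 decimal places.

0.0017

Σ(b_i − a_i)² = 27·8² + 225·3² + 160·10² = 19753.
Exponent = 2·251² / 19753 = 6.37888.
Bound = exp(−6.37888) = 0.00170.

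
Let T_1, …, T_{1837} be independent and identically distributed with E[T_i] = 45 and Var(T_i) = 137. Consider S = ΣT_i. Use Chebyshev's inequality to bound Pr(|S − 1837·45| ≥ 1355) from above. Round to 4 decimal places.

Var(S) = n·Var(T_i) = 1837·137 = 251669.
Chebyshev: Pr(|S − 1837·45| ≥ 1355) ≤ Var(S)/1355² = 251669/1836025 = 0.1371.

0.1371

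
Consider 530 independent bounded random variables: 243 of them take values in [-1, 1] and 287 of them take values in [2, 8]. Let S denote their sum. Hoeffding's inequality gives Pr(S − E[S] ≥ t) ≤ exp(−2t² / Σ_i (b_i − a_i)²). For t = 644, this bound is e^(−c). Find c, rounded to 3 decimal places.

73.379

Σ(b_i − a_i)² = 243·2² + 287·6² = 11304.
c = 2t² / 11304 = 2·644² / 11304 = 73.3786.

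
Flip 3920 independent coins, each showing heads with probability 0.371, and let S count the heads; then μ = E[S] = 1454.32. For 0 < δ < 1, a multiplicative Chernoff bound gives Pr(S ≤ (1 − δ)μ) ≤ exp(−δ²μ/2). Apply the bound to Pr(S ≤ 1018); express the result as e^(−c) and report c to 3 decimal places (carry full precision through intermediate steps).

65.452

Write 1018 = (1 − δ)μ, so δ = 1 − 1018/1454.32 = 0.3000165…
Then the exponent is δ²μ/2 = (μ − 1018)²/(2μ) = 65.451600.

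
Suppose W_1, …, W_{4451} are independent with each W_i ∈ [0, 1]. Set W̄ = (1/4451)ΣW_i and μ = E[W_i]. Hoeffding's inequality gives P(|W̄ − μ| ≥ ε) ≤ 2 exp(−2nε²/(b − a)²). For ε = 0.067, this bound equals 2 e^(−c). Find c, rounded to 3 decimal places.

c = 2nε²/(b − a)² = 2·4451·0.067² / 1² = 39.9611.

39.961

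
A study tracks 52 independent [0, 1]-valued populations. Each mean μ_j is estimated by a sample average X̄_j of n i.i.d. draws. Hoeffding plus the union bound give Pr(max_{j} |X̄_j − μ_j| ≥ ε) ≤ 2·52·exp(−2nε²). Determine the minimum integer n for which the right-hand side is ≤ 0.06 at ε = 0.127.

232

Need 2·52·exp(−2nε²) ≤ 0.06, i.e. exp(−2nε²) ≤ 0.06/104.
So 2nε² ≥ ln(104/0.06) = 7.457802.
Hence n ≥ 7.457802/(2·0.127²) = 231.192.
The smallest integer n is 232.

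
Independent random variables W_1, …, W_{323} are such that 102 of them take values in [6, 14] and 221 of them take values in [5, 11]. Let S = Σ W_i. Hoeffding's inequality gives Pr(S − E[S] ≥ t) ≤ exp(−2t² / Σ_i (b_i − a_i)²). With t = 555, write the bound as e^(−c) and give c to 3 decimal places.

Σ(b_i − a_i)² = 102·8² + 221·6² = 14484.
c = 2t² / 14484 = 2·555² / 14484 = 42.5331.

42.533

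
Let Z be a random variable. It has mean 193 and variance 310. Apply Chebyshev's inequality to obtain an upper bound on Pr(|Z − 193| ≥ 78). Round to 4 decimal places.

Chebyshev: Pr(|Z − μ| ≥ t) ≤ Var(Z)/t².
Bound = 310 / 6084 = 0.0510.

0.0510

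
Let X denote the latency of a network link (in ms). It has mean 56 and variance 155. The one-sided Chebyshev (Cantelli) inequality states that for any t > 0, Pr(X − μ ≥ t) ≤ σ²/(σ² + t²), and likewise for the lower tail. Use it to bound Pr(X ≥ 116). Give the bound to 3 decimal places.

Here σ² = 155 and t = 60, so σ² + t² = 3755.
Cantelli's bound: 155/3755 = 0.0413.

0.041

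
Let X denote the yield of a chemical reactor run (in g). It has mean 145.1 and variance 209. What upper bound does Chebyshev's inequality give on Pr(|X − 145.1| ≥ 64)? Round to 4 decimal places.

Chebyshev: Pr(|X − μ| ≥ t) ≤ Var(X)/t².
Bound = 209 / 4096 = 0.0510.

0.0510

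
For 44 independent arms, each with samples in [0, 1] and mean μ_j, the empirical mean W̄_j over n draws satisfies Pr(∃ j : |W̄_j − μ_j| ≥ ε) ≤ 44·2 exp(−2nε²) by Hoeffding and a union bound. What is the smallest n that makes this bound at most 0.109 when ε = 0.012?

Need 2·44·exp(−2nε²) ≤ 0.109, i.e. exp(−2nε²) ≤ 0.109/88.
So 2nε² ≥ ln(88/0.109) = 6.693744.
Hence n ≥ 6.693744/(2·0.012²) = 23242.167.
The smallest integer n is 23243.

23243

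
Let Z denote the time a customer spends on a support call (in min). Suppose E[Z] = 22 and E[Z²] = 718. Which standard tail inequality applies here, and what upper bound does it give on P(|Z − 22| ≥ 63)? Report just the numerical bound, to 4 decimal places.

The first two moments determine the variance, so Chebyshev's inequality is the sharpest standard bound available.
Var(Z) = E[Z²] − (E[Z])² = 718 − 484 = 234.
Chebyshev's inequality: P(|Z − μ| ≥ t) ≤ Var(Z)/t² = 234/3969 = 0.0590.

0.0590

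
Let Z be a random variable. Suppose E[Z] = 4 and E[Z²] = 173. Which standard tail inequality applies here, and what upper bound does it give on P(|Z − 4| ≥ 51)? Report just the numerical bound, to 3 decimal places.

The first two moments determine the variance, so Chebyshev's inequality is the sharpest standard bound available.
Var(Z) = E[Z²] − (E[Z])² = 173 − 16 = 157.
Chebyshev's inequality: P(|Z − μ| ≥ t) ≤ Var(Z)/t² = 157/2601 = 0.0604.

0.060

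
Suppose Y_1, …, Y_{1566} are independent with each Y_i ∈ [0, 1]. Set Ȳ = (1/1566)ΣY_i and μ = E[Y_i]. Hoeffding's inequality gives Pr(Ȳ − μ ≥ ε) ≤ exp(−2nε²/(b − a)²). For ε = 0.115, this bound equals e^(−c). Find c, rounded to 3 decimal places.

c = 2nε²/(b − a)² = 2·1566·0.115² / 1² = 41.4207.

41.421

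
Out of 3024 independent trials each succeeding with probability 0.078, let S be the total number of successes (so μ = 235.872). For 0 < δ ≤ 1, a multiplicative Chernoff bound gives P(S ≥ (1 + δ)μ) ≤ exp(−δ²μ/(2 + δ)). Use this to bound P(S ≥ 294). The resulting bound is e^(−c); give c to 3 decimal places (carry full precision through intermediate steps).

6.377

Write 294 = (1 + δ)μ, so δ = 294/235.872 − 1 = 0.2464387…
Then the exponent is δ²μ/(2 + δ) = (294 − μ)² / (μ·(2 + δ)) = 6.376756.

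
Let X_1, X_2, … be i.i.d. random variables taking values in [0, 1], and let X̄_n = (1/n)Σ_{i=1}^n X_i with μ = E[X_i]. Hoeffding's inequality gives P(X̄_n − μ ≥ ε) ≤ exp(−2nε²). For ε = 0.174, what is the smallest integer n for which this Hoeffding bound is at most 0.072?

Require exp(−2nε²) ≤ 0.072, i.e. 2nε² ≥ ln(1/0.072) = 2.631089.
So n ≥ 2.631089 / (2·0.174²) = 43.452.
The smallest integer n is 44.

44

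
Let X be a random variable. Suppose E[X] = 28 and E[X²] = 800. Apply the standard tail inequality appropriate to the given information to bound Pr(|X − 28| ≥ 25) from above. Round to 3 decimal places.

0.026

The first two moments determine the variance, so Chebyshev's inequality is the sharpest standard bound available.
Var(X) = E[X²] − (E[X])² = 800 − 784 = 16.
Chebyshev's inequality: Pr(|X − μ| ≥ t) ≤ Var(X)/t² = 16/625 = 0.0256.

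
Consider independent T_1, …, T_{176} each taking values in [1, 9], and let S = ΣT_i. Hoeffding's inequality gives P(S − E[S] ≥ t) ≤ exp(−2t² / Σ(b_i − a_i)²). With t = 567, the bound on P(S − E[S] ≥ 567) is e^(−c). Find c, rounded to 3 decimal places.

57.083

Σ(b_i − a_i)² = 176·(8)² = 11264.
c = 2t²/11264 = 2·567²/11264 = 57.0826.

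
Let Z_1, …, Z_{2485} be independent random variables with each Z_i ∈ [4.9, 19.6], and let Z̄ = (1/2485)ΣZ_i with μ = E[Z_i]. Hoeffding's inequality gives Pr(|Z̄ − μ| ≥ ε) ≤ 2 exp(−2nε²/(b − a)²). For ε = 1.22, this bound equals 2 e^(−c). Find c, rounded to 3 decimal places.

c = 2nε²/(b − a)² = 2·2485·1.22² / 14.7² = 34.2327.

34.233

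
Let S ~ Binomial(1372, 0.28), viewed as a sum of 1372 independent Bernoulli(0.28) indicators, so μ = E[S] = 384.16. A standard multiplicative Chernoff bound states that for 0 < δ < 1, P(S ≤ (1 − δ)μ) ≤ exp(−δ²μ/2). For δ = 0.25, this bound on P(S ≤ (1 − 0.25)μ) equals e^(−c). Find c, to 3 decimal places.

12.005

c = δ²μ/2 = 0.25²·384.16/2 = 12.0050.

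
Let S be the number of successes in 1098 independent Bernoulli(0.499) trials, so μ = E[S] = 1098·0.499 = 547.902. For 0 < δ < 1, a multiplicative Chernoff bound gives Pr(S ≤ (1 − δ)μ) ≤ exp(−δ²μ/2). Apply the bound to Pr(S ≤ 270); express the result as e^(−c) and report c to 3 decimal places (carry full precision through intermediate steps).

Write 270 = (1 − δ)μ, so δ = 1 − 270/547.902 = 0.5072111…
Then the exponent is δ²μ/2 = (μ − 270)²/(2μ) = 70.477496.

70.477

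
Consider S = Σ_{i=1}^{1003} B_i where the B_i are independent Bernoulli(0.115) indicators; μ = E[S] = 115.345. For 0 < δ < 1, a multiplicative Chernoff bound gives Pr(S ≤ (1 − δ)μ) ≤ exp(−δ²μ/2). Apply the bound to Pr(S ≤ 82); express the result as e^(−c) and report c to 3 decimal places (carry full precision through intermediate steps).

Write 82 = (1 − δ)μ, so δ = 1 − 82/115.345 = 0.2890893…
Then the exponent is δ²μ/2 = (μ − 82)²/(2μ) = 4.819841.

4.820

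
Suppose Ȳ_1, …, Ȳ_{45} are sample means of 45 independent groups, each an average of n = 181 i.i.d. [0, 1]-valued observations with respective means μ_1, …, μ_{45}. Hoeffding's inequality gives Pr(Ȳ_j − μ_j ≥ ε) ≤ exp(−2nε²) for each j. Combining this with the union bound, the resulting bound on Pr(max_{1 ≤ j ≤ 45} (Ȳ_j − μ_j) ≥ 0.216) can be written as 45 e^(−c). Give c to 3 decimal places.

16.889

Union bound over the 45 events: Pr(max_{1 ≤ j ≤ 45} (Ȳ_j − μ_j) ≥ 0.216) ≤ 45·exp(−2nε²) = 45 exp(−2·181·0.216²).
So c = 2·181·0.216² = 16.8895.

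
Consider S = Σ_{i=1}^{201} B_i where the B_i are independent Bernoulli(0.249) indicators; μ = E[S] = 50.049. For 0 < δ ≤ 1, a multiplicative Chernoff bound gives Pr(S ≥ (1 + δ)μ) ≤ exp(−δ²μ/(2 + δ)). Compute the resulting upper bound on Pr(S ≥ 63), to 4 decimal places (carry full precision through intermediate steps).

0.2268

Write 63 = (1 + δ)μ, so δ = 63/50.049 − 1 = 0.2587664…
Then the exponent is δ²μ/(2 + δ) = (63 − μ)² / (μ·(2 + δ)) = 1.483679.
Bound = exp(−1.483679) = 0.22680.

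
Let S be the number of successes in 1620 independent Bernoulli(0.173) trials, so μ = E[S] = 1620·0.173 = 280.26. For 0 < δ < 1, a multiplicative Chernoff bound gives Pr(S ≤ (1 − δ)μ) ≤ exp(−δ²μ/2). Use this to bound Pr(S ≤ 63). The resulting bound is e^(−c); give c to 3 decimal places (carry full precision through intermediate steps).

Write 63 = (1 − δ)μ, so δ = 1 − 63/280.26 = 0.7752087…
Then the exponent is δ²μ/2 = (μ − 63)²/(2μ) = 84.210925.

84.211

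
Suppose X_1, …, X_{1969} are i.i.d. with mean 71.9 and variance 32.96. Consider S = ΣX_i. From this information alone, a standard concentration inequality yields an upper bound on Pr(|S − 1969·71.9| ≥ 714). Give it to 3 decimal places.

With mean and variance of each term known, Chebyshev's inequality bounds the deviation of the sum (or sample mean).
Var(S) = n·Var(X_i) = 1969·32.96 = 64898.24.
Chebyshev: Pr(|S − 1969·71.9| ≥ 714) ≤ Var(S)/714² = 64898.24/509796 = 0.1273.

0.127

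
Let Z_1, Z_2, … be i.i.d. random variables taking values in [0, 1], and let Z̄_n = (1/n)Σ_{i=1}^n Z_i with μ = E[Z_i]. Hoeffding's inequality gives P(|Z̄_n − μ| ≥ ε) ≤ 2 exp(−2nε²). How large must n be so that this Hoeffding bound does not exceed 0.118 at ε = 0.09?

175

Require 2·exp(−2nε²) ≤ 0.118, i.e. 2nε² ≥ ln(2/0.118) = 2.830218.
So n ≥ 2.830218 / (2·0.09²) = 174.705.
The smallest integer n is 175.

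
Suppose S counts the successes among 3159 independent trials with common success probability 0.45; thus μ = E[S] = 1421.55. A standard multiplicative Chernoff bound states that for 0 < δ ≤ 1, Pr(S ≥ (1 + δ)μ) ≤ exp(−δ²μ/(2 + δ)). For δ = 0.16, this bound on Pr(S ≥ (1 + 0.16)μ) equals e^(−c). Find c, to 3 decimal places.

16.848

c = δ²μ/(2 + δ) = 0.16²·1421.55/(2 + 0.16) = 16.8480.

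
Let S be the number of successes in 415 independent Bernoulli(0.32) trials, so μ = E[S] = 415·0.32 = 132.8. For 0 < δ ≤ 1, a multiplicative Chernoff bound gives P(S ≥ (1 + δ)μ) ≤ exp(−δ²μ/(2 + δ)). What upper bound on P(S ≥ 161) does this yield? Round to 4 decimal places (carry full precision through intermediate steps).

0.0668

Write 161 = (1 + δ)μ, so δ = 161/132.8 − 1 = 0.2123494…
Then the exponent is δ²μ/(2 + δ) = (161 − μ)² / (μ·(2 + δ)) = 2.706739.
Bound = exp(−2.706739) = 0.06675.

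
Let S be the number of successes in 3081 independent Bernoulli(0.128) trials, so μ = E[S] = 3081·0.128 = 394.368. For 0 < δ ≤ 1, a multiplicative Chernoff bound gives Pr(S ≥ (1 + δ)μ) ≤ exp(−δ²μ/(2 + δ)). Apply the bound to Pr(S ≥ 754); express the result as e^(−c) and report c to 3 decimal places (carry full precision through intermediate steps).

Write 754 = (1 + δ)μ, so δ = 754/394.368 − 1 = 0.9119198…
Then the exponent is δ²μ/(2 + δ) = (754 − μ)² / (μ·(2 + δ)) = 112.625200.

112.625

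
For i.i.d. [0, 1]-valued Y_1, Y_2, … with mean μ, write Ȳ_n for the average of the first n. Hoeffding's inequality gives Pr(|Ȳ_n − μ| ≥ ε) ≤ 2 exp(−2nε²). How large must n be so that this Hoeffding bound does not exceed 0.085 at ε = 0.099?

162

Require 2·exp(−2nε²) ≤ 0.085, i.e. 2nε² ≥ ln(2/0.085) = 3.158251.
So n ≥ 3.158251 / (2·0.099²) = 161.119.
The smallest integer n is 162.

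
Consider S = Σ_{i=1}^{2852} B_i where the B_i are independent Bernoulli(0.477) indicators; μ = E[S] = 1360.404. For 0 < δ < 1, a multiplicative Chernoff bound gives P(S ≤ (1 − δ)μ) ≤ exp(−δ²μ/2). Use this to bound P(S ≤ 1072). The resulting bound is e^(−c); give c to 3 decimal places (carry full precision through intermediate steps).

30.571

Write 1072 = (1 − δ)μ, so δ = 1 − 1072/1360.404 = 0.2119988…
Then the exponent is δ²μ/2 = (μ − 1072)²/(2μ) = 30.570649.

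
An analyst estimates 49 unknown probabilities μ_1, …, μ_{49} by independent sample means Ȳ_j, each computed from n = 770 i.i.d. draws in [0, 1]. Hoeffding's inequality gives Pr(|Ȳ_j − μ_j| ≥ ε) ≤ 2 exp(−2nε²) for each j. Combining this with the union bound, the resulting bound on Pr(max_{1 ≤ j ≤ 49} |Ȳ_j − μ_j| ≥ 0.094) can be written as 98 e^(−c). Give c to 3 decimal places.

Union bound over the 49 events: Pr(max_{1 ≤ j ≤ 49} |Ȳ_j − μ_j| ≥ 0.094) ≤ 49·2·exp(−2nε²) = 98 exp(−2·770·0.094²).
So c = 2·770·0.094² = 13.6074.

13.607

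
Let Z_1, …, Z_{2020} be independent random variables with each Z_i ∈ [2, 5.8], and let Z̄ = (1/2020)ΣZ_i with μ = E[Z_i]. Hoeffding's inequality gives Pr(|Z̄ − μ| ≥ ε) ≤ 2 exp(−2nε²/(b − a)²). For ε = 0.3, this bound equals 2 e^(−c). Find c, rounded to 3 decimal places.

c = 2nε²/(b − a)² = 2·2020·0.3² / 3.8² = 25.1801.

25.180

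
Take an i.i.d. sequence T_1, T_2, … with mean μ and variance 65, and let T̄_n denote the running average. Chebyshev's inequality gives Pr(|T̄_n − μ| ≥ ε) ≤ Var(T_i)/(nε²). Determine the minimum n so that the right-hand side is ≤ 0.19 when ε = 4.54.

17

Require 65/(n·4.54²) ≤ 0.19, i.e. n ≥ 65/(0.19·4.54²) = 16.598.
The smallest integer n is 17.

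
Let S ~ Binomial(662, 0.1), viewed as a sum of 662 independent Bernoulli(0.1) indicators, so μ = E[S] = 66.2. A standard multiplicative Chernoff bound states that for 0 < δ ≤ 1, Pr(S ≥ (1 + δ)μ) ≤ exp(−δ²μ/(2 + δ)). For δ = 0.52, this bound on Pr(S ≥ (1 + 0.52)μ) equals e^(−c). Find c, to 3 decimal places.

7.103

c = δ²μ/(2 + δ) = 0.52²·66.2/(2 + 0.52) = 7.1034.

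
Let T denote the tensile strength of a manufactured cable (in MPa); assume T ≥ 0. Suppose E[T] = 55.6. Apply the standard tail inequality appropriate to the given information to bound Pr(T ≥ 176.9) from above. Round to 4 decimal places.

Only the mean of a non-negative variable is known, so Markov's inequality is the applicable tail bound.
Markov's inequality: for a non-negative random variable, Pr(T ≥ a) ≤ E[T]/a.
Here E[T] = 55.6 and a = 176.9, so the bound is 55.6/176.9 = 0.3143.

0.3143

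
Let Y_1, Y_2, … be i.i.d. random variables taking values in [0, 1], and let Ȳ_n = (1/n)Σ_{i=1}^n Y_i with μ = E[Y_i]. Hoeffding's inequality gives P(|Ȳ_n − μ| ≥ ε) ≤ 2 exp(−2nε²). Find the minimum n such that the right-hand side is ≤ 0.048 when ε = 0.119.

132

Require 2·exp(−2nε²) ≤ 0.048, i.e. 2nε² ≥ ln(2/0.048) = 3.729701.
So n ≥ 3.729701 / (2·0.119²) = 131.689.
The smallest integer n is 132.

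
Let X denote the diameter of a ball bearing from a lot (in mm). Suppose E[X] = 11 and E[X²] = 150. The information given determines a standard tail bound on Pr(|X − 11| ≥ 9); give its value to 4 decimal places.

The first two moments determine the variance, so Chebyshev's inequality is the sharpest standard bound available.
Var(X) = E[X²] − (E[X])² = 150 − 121 = 29.
Chebyshev's inequality: Pr(|X − μ| ≥ t) ≤ Var(X)/t² = 29/81 = 0.3580.

0.3580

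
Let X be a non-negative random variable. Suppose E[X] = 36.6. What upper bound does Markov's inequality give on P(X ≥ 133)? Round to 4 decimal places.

0.2752

Markov's inequality: for a non-negative random variable, P(X ≥ a) ≤ E[X]/a.
Here E[X] = 36.6 and a = 133, so the bound is 36.6/133 = 0.2752.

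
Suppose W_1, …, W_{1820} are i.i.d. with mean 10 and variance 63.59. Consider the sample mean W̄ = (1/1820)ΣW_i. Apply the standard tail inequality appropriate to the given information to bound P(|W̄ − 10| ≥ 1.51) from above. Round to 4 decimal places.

0.0153

With mean and variance of each term known, Chebyshev's inequality bounds the deviation of the sum (or sample mean).
Var(W̄) = Var(W_i)/n = 63.59/1820 = 0.03494.
Chebyshev: P(|W̄ − 10| ≥ 1.51) ≤ Var(W̄)/(1.51)² = 63.59/(1820·1.51²) = 0.0153.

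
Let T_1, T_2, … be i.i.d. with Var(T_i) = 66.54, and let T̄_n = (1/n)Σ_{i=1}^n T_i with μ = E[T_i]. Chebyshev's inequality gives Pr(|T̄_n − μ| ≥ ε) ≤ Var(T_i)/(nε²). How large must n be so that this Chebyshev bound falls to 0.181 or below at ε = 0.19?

10184

Require 66.54/(n·0.19²) ≤ 0.181, i.e. n ≥ 66.54/(0.181·0.19²) = 10183.499.
The smallest integer n is 10184.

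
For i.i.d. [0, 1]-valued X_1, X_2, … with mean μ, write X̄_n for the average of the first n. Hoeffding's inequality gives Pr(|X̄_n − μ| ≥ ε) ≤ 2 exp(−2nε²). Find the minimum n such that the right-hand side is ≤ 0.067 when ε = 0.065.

402

Require 2·exp(−2nε²) ≤ 0.067, i.e. 2nε² ≥ ln(2/0.067) = 3.396210.
So n ≥ 3.396210 / (2·0.065²) = 401.918.
The smallest integer n is 402.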